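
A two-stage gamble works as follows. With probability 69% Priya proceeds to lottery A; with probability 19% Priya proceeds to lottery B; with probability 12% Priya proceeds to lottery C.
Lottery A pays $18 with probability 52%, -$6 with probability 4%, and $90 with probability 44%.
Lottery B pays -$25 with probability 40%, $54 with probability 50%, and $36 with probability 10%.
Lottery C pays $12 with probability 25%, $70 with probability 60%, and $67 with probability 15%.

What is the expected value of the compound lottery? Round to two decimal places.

EV(A) = 0.52 × 18 + 0.04 × (-6) + 0.44 × 90 = 9.36 − 0.24 + 39.6 = 48.72
EV(B) = 0.4 × (-25) + 0.5 × 54 + 0.1 × 36 = -10 + 27 + 3.6 = 20.6
EV(C) = 0.25 × 12 + 0.6 × 70 + 0.15 × 67 = 3 + 42 + 10.05 = 55.05
Overall = 0.69 × 48.72 + 0.19 × 20.6 + 0.12 × 55.05 = 33.6168 + 3.914 + 6.606 = 44.1368

$44.14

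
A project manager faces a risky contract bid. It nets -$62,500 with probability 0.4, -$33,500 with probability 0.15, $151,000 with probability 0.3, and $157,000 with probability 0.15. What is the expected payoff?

$38,825

EV = 0.4 × (-62500) + 0.15 × (-33500) + 0.3 × 151000 + 0.15 × 157000 = -25000 − 5025 + 45300 + 23550 = 38825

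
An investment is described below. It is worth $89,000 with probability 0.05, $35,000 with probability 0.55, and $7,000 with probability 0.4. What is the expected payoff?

EV = 0.05 × 89000 + 0.55 × 35000 + 0.4 × 7000 = 4450 + 19250 + 2800 = 26500

$26,500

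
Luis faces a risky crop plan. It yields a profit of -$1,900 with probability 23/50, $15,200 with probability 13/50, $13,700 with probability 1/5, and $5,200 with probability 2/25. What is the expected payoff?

EV = 23/50 × (-1900) + 13/50 × 15200 + 1/5 × 13700 + 2/25 × 5200 = -874 + 3952 + 2740 + 416 = 6234

$6,234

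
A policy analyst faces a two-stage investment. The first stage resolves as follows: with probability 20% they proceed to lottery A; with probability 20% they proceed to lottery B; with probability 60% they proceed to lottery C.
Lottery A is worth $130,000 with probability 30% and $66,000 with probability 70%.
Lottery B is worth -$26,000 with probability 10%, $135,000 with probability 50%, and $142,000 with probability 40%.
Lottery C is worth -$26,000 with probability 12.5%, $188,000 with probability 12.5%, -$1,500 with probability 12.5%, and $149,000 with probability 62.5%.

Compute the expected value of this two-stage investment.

$109,292.50

EV(A) = 0.3 × 130000 + 0.7 × 66000 = 39000 + 46200 = 85200
EV(B) = 0.1 × (-26000) + 0.5 × 135000 + 0.4 × 142000 = -2600 + 67500 + 56800 = 121700
EV(C) = 0.125 × (-26000) + 0.125 × 188000 + 0.125 × (-1500) + 0.625 × 149000 = -3250 + 23500 − 187.5 + 93125 = 113187.5
Overall = 0.2 × 85200 + 0.2 × 121700 + 0.6 × 113187.5 = 17040 + 24340 + 67912.5 = 109292.5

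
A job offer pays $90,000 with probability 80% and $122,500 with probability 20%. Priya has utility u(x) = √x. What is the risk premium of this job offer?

E[u] = 0.8·√90000 + 0.2·√122500 = 0.8·300 + 0.2·350 = 310
CE = (310)² = 96100
Risk premium = EV − CE = 96500 − 96100 = 400

$400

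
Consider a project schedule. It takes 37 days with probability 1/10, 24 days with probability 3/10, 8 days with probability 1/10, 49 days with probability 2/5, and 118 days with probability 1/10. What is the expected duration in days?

43.1 days

EV = 1/10 × 37 + 3/10 × 24 + 1/10 × 8 + 2/5 × 49 + 1/10 × 118 = 3.7 + 7.2 + 0.8 + 19.6 + 11.8 = 43.1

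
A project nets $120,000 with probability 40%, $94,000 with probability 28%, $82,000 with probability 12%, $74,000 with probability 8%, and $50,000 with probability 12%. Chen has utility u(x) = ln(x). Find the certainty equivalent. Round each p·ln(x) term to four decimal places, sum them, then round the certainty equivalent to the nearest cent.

$92,725.61

E[u] = 0.4·ln(120000) + 0.28·ln(94000) + 0.12·ln(82000) + 0.08·ln(74000) + 0.12·ln(50000) = 4.6781 + 3.2063 + 1.3577 + 0.8969 + 1.2984 = 11.4374
CE = e^11.4374 ≈ 92725.61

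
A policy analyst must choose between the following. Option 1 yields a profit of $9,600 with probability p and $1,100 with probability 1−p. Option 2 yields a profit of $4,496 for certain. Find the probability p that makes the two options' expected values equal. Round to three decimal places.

p = 0.400

p·9600 + (1−p)·1100 = 4496
8500p + 1100 = 4496
p = (4496 − 1100) / 8500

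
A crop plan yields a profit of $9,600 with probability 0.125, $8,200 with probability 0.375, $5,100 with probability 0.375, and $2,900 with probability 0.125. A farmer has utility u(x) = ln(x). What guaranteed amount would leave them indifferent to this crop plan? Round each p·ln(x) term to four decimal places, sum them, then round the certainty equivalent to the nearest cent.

$6,146.88

E[u] = 0.125·ln(9600) + 0.375·ln(8200) + 0.375·ln(5100) + 0.125·ln(2900) = 1.1462 + 3.3795 + 3.2014 + 0.9966 = 8.7237
CE = e^8.7237 ≈ 6146.88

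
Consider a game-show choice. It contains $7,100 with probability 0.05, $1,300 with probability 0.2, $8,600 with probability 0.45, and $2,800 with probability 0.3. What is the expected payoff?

$5,325

EV = 0.05 × 7100 + 0.2 × 1300 + 0.45 × 8600 + 0.3 × 2800 = 355 + 260 + 3870 + 840 = 5325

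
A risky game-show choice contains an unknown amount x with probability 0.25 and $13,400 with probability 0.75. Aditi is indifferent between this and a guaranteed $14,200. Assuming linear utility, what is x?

x = $16,600

0.25·x + 0.75·13400 = 14200
0.25·x = 14200 − 10050 = 4150
x = 4150 / 0.25 = 16600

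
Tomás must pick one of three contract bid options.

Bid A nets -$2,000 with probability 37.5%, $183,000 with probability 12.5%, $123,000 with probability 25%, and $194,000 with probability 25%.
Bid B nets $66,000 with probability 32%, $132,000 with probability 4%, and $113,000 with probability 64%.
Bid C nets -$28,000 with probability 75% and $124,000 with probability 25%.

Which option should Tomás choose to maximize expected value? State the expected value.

Bid A = 0.375 × (-2000) + 0.125 × 183000 + 0.25 × 123000 + 0.25 × 194000 = -750 + 22875 + 30750 + 48500 = 101375
Bid B = 0.32 × 66000 + 0.04 × 132000 + 0.64 × 113000 = 21120 + 5280 + 72320 = 98720
Bid C = 0.75 × (-28000) + 0.25 × 124000 = -21000 + 31000 = 10000

Bid A ($101,375)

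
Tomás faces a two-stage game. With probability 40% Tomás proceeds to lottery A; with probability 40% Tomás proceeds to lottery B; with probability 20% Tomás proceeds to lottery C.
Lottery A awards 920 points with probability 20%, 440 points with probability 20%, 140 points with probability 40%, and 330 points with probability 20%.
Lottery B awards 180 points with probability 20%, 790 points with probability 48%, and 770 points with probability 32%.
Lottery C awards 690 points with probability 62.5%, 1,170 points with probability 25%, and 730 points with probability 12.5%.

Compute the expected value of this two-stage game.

EV(A) = 0.2 × 920 + 0.2 × 440 + 0.4 × 140 + 0.2 × 330 = 184 + 88 + 56 + 66 = 394
EV(B) = 0.2 × 180 + 0.48 × 790 + 0.32 × 770 = 36 + 379.2 + 246.4 = 661.6
EV(C) = 0.625 × 690 + 0.25 × 1170 + 0.125 × 730 = 431.25 + 292.5 + 91.25 = 815
Overall = 0.4 × 394 + 0.4 × 661.6 + 0.2 × 815 = 157.6 + 264.64 + 163 = 585.24

585.24 points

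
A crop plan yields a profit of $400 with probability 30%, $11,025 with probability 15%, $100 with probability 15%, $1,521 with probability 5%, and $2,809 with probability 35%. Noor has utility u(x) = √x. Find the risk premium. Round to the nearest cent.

$933.89

E[u] = 0.3·√400 + 0.15·√11025 + 0.15·√100 + 0.05·√1521 + 0.35·√2809 = 0.3·20 + 0.15·105 + 0.15·10 + 0.05·39 + 0.35·53 = 43.75
CE = (43.75)² = 1914.0625
Risk premium = EV − CE = 2847.95 − 1914.0625 = 933.8875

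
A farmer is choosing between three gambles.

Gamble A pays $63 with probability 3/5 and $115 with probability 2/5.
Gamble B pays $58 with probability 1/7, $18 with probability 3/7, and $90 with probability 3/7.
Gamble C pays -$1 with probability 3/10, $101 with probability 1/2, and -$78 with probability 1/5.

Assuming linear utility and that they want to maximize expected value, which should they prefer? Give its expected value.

Gamble A ($83.80)

Gamble A = 3/5 × 63 + 2/5 × 115 = 37.8 + 46 = 83.8
Gamble B = 1/7 × 58 + 3/7 × 18 + 3/7 × 90 = 8.2857 + 7.7143 + 38.5714 = 54.5714
Gamble C = 3/10 × (-1) + 1/2 × 101 + 1/5 × (-78) = -0.3 + 50.5 − 15.6 = 34.6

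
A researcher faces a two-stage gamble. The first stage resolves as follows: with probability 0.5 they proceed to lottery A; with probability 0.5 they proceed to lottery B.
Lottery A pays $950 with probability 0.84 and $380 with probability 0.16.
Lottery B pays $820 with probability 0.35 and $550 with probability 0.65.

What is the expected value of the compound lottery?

$751.65

EV(A) = 0.84 × 950 + 0.16 × 380 = 798 + 60.8 = 858.8
EV(B) = 0.35 × 820 + 0.65 × 550 = 287 + 357.5 = 644.5
Overall = 0.5 × 858.8 + 0.5 × 644.5 = 429.4 + 322.25 = 751.65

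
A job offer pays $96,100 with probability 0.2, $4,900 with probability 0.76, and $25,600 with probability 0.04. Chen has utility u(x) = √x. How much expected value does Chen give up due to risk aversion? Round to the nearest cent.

$9,181.44

E[u] = 0.2·√96100 + 0.76·√4900 + 0.04·√25600 = 0.2·310 + 0.76·70 + 0.04·160 = 121.6
CE = (121.6)² = 14786.56
Risk premium = EV − CE = 23968 − 14786.56 = 9181.44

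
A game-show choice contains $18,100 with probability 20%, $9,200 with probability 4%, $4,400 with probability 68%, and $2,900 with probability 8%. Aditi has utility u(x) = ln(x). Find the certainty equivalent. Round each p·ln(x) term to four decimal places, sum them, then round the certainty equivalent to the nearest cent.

E[u] = 0.2·ln(18100) + 0.04·ln(9200) + 0.68·ln(4400) + 0.08·ln(2900) = 1.9607 + 0.3651 + 5.7048 + 0.6378 = 8.6684
CE = e^8.6684 ≈ 5816.19

$5,816.19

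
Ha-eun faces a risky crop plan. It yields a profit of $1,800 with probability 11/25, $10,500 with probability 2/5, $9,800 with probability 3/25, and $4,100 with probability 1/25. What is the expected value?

EV = 11/25 × 1800 + 2/5 × 10500 + 3/25 × 9800 + 1/25 × 4100 = 792 + 4200 + 1176 + 164 = 6332

$6,332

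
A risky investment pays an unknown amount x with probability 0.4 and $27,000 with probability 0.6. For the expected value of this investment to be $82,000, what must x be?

x = $164,500

0.4·x + 0.6·27000 = 82000
0.4·x = 82000 − 16200 = 65800
x = 65800 / 0.4 = 164500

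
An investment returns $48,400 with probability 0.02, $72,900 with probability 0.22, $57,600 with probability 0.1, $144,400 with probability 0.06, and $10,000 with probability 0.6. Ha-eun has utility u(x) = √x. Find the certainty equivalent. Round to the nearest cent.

$29,104.36

E[u] = 0.02·√48400 + 0.22·√72900 + 0.1·√57600 + 0.06·√144400 + 0.6·√10000 = 0.02·220 + 0.22·270 + 0.1·240 + 0.06·380 + 0.6·100 = 170.6
CE = (170.6)² = 29104.36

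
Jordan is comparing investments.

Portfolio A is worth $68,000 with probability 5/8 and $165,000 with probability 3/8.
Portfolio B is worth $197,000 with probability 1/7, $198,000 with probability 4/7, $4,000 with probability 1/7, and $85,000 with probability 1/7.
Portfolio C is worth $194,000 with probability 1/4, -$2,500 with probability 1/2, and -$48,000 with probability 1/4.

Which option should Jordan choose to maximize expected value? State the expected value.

Portfolio A = 5/8 × 68000 + 3/8 × 165000 = 42500 + 61875 = 104375
Portfolio B = 1/7 × 197000 + 4/7 × 198000 + 1/7 × 4000 + 1/7 × 85000 = 28142.8571 + 113142.8571 + 571.4286 + 12142.8571 = 154000
Portfolio C = 1/4 × 194000 + 1/2 × (-2500) + 1/4 × (-48000) = 48500 − 1250 − 12000 = 35250

Portfolio B ($154,000)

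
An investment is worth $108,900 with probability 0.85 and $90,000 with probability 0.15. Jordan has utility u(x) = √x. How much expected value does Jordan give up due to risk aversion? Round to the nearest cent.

E[u] = 0.85·√108900 + 0.15·√90000 = 0.85·330 + 0.15·300 = 325.5
CE = (325.5)² = 105950.25
Risk premium = EV − CE = 106065 − 105950.25 = 114.75

$114.75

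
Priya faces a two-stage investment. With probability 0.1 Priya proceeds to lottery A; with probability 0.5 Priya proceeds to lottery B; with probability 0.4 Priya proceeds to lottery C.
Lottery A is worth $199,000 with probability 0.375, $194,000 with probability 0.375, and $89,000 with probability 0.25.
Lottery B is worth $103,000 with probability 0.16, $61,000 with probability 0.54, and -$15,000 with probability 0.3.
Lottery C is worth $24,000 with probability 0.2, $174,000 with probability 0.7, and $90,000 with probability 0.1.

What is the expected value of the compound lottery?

$93,662.50

EV(A) = 0.375 × 199000 + 0.375 × 194000 + 0.25 × 89000 = 74625 + 72750 + 22250 = 169625
EV(B) = 0.16 × 103000 + 0.54 × 61000 + 0.3 × (-15000) = 16480 + 32940 − 4500 = 44920
EV(C) = 0.2 × 24000 + 0.7 × 174000 + 0.1 × 90000 = 4800 + 121800 + 9000 = 135600
Overall = 0.1 × 169625 + 0.5 × 44920 + 0.4 × 135600 = 16962.5 + 22460 + 54240 = 93662.5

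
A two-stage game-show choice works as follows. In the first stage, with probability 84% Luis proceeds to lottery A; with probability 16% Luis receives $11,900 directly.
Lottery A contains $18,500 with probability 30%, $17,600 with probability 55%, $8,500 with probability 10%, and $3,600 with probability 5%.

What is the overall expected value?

EV(A) = 0.3 × 18500 + 0.55 × 17600 + 0.1 × 8500 + 0.05 × 3600 = 5550 + 9680 + 850 + 180 = 16260
Branch B: 11900 (certain)
Overall = 0.84 × 16260 + 0.16 × 11900 = 13658.4 + 1904 = 15562.4

$15,562.40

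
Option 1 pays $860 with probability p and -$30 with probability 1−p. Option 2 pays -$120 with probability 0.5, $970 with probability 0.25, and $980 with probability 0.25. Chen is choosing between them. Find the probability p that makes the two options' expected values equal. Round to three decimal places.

p = 0.514

EV(Option 2) = 0.5 × (-120) + 0.25 × 970 + 0.25 × 980 = -60 + 242.5 + 245 = 427.5
p·860 + (1−p)·(-30) = 427.5
890p − 30 = 427.5
p = (427.5 + 30) / 890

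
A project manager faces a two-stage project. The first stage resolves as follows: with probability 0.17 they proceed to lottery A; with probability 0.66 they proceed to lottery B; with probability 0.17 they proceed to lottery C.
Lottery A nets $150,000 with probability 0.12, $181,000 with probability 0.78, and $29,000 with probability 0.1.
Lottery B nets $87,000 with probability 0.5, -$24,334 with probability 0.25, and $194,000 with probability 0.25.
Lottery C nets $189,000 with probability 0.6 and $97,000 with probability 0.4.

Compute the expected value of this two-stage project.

EV(A) = 0.12 × 150000 + 0.78 × 181000 + 0.1 × 29000 = 18000 + 141180 + 2900 = 162080
EV(B) = 0.5 × 87000 + 0.25 × (-24334) + 0.25 × 194000 = 43500 − 6083.5 + 48500 = 85916.5
EV(C) = 0.6 × 189000 + 0.4 × 97000 = 113400 + 38800 = 152200
Overall = 0.17 × 162080 + 0.66 × 85916.5 + 0.17 × 152200 = 27553.6 + 56704.89 + 25874 = 110132.49

$110,132.49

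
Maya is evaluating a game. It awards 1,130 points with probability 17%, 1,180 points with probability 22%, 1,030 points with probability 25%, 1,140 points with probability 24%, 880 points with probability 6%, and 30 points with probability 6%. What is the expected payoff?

EV = 0.17 × 1130 + 0.22 × 1180 + 0.25 × 1030 + 0.24 × 1140 + 0.06 × 880 + 0.06 × 30 = 192.1 + 259.6 + 257.5 + 273.6 + 52.8 + 1.8 = 1037.4

1037.4 points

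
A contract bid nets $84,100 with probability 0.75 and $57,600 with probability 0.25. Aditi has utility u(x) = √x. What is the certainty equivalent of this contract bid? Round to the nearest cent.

E[u] = 0.75·√84100 + 0.25·√57600 = 0.75·290 + 0.25·240 = 277.5
CE = (277.5)² = 77006.25

$77,006.25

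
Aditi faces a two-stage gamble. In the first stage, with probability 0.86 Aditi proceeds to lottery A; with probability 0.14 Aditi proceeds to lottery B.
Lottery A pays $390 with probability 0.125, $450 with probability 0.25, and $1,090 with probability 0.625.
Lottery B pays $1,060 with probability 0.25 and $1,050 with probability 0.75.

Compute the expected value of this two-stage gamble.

$871.90

EV(A) = 0.125 × 390 + 0.25 × 450 + 0.625 × 1090 = 48.75 + 112.5 + 681.25 = 842.5
EV(B) = 0.25 × 1060 + 0.75 × 1050 = 265 + 787.5 = 1052.5
Overall = 0.86 × 842.5 + 0.14 × 1052.5 = 724.55 + 147.35 = 871.9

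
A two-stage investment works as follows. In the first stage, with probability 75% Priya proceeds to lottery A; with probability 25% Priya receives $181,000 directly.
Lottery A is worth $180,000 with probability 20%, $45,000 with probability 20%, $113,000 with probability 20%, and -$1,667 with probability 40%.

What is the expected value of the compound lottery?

EV(A) = 0.2 × 180000 + 0.2 × 45000 + 0.2 × 113000 + 0.4 × (-1667) = 36000 + 9000 + 22600 − 666.8 = 66933.2
Branch B: 181000 (certain)
Overall = 0.75 × 66933.2 + 0.25 × 181000 = 50199.9 + 45250 = 95449.9

$95,449.90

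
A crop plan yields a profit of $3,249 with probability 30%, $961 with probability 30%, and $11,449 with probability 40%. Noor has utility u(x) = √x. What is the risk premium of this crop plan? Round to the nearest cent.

E[u] = 0.3·√3249 + 0.3·√961 + 0.4·√11449 = 0.3·57 + 0.3·31 + 0.4·107 = 69.2
CE = (69.2)² = 4788.64
Risk premium = EV − CE = 5842.6 − 4788.64 = 1053.96

$1,053.96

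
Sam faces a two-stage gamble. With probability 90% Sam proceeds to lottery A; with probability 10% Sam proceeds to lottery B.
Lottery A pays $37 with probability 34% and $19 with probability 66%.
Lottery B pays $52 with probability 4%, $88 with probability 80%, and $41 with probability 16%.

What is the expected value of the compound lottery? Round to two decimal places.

EV(A) = 0.34 × 37 + 0.66 × 19 = 12.58 + 12.54 = 25.12
EV(B) = 0.04 × 52 + 0.8 × 88 + 0.16 × 41 = 2.08 + 70.4 + 6.56 = 79.04
Overall = 0.9 × 25.12 + 0.1 × 79.04 = 22.608 + 7.904 = 30.512

$30.51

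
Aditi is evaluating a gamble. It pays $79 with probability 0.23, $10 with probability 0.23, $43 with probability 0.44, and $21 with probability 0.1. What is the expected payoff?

EV = 0.23 × 79 + 0.23 × 10 + 0.44 × 43 + 0.1 × 21 = 18.17 + 2.3 + 18.92 + 2.1 = 41.49

$41.49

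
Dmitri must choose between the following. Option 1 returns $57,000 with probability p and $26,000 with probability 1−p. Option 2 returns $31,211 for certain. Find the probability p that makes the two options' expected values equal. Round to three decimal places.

p = 0.168

p·57000 + (1−p)·26000 = 31211
31000p + 26000 = 31211
p = (31211 − 26000) / 31000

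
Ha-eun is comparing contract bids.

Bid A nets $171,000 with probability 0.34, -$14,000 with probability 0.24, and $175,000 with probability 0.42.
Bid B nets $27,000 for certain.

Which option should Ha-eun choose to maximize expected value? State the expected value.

Bid A = 0.34 × 171000 + 0.24 × (-14000) + 0.42 × 175000 = 58140 − 3360 + 73500 = 128280
Bid B: 27000 (certain)

Bid A ($128,280)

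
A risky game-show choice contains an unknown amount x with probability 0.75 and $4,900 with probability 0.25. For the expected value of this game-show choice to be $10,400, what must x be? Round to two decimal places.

0.75·x + 0.25·4900 = 10400
0.75·x = 10400 − 1225 = 9175
x = 9175 / 0.75 = 12233.3333

x = $12,233.33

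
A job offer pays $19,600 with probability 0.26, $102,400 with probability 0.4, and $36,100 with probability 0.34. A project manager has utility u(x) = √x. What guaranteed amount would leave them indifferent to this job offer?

$52,441

E[u] = 0.26·√19600 + 0.4·√102400 + 0.34·√36100 = 0.26·140 + 0.4·320 + 0.34·190 = 229
CE = (229)² = 52441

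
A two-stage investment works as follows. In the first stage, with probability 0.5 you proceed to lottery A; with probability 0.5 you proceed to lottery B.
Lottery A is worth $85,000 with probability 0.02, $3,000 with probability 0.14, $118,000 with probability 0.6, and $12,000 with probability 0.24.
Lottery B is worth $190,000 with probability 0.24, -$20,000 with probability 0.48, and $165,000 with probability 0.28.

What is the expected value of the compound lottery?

EV(A) = 0.02 × 85000 + 0.14 × 3000 + 0.6 × 118000 + 0.24 × 12000 = 1700 + 420 + 70800 + 2880 = 75800
EV(B) = 0.24 × 190000 + 0.48 × (-20000) + 0.28 × 165000 = 45600 − 9600 + 46200 = 82200
Overall = 0.5 × 75800 + 0.5 × 82200 = 37900 + 41100 = 79000

$79,000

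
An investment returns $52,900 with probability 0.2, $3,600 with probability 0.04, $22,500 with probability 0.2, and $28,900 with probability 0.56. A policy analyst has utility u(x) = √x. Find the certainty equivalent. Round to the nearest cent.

E[u] = 0.2·√52900 + 0.04·√3600 + 0.2·√22500 + 0.56·√28900 = 0.2·230 + 0.04·60 + 0.2·150 + 0.56·170 = 173.6
CE = (173.6)² = 30136.96

$30,136.96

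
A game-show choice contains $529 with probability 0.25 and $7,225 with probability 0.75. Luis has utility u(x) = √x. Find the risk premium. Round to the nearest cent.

$720.75

E[u] = 0.25·√529 + 0.75·√7225 = 0.25·23 + 0.75·85 = 69.5
CE = (69.5)² = 4830.25
Risk premium = EV − CE = 5551 − 4830.25 = 720.75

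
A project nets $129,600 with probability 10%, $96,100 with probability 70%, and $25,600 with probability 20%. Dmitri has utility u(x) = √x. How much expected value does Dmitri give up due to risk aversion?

$4,125

E[u] = 0.1·√129600 + 0.7·√96100 + 0.2·√25600 = 0.1·360 + 0.7·310 + 0.2·160 = 285
CE = (285)² = 81225
Risk premium = EV − CE = 85350 − 81225 = 4125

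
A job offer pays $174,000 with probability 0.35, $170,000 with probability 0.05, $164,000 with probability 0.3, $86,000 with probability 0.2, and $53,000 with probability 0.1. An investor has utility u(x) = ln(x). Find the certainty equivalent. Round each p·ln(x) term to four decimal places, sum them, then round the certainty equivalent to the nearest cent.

$131,676.05

E[u] = 0.35·ln(174000) + 0.05·ln(170000) + 0.3·ln(164000) + 0.2·ln(86000) + 0.1·ln(53000) = 4.2234 + 0.6022 + 3.6023 + 2.2724 + 1.0878 = 11.7881
CE = e^11.7881 ≈ 131676.05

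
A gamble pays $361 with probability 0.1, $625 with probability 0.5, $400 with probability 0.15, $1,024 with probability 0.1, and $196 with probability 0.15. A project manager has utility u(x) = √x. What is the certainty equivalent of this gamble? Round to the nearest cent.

$515.29

E[u] = 0.1·√361 + 0.5·√625 + 0.15·√400 + 0.1·√1024 + 0.15·√196 = 0.1·19 + 0.5·25 + 0.15·20 + 0.1·32 + 0.15·14 = 22.7
CE = (22.7)² = 515.29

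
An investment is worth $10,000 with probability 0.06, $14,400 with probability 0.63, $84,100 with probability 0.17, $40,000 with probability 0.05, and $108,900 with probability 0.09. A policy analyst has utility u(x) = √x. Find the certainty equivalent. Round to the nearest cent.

E[u] = 0.06·√10000 + 0.63·√14400 + 0.17·√84100 + 0.05·√40000 + 0.09·√108900 = 0.06·100 + 0.63·120 + 0.17·290 + 0.05·200 + 0.09·330 = 170.6
CE = (170.6)² = 29104.36

$29,104.36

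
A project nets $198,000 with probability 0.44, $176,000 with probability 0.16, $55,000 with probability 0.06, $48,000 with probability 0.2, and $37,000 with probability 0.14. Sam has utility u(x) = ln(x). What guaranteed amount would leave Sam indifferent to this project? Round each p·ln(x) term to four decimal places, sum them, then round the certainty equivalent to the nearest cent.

E[u] = 0.44·ln(198000) + 0.16·ln(176000) + 0.06·ln(55000) + 0.2·ln(48000) + 0.14·ln(37000) = 5.3662 + 1.9325 + 0.6549 + 2.1558 + 1.4726 = 11.5820
CE = e^11.5820 ≈ 107151.61

$107,151.61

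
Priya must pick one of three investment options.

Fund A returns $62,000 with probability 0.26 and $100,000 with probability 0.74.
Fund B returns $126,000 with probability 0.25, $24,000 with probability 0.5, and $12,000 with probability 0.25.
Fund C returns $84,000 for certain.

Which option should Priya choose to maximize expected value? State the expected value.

Fund A ($90,120)

Fund A = 0.26 × 62000 + 0.74 × 100000 = 16120 + 74000 = 90120
Fund B = 0.25 × 126000 + 0.5 × 24000 + 0.25 × 12000 = 31500 + 12000 + 3000 = 46500
Fund C: 84000 (certain)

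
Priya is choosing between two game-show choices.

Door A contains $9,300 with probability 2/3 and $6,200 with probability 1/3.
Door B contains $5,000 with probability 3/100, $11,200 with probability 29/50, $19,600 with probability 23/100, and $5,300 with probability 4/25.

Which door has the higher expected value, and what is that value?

Door B ($12,002)

Door A = 2/3 × 9300 + 1/3 × 6200 = 6200 + 2066.6667 = 8266.6667
Door B = 3/100 × 5000 + 29/50 × 11200 + 23/100 × 19600 + 4/25 × 5300 = 150 + 6496 + 4508 + 848 = 12002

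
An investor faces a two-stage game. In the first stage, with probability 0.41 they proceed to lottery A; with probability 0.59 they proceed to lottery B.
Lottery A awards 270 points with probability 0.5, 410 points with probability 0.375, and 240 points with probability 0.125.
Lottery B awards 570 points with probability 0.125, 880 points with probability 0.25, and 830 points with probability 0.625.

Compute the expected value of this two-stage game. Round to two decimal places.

EV(A) = 0.5 × 270 + 0.375 × 410 + 0.125 × 240 = 135 + 153.75 + 30 = 318.75
EV(B) = 0.125 × 570 + 0.25 × 880 + 0.625 × 830 = 71.25 + 220 + 518.75 = 810
Overall = 0.41 × 318.75 + 0.59 × 810 = 130.6875 + 477.9 = 608.5875

608.59 points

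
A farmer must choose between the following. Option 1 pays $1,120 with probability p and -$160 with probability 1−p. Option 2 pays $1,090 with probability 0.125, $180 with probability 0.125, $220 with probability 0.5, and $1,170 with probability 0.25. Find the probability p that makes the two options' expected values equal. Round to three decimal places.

p = 0.563

EV(Option 2) = 0.125 × 1090 + 0.125 × 180 + 0.5 × 220 + 0.25 × 1170 = 136.25 + 22.5 + 110 + 292.5 = 561.25
p·1120 + (1−p)·(-160) = 561.25
1280p − 160 = 561.25
p = (561.25 + 160) / 1280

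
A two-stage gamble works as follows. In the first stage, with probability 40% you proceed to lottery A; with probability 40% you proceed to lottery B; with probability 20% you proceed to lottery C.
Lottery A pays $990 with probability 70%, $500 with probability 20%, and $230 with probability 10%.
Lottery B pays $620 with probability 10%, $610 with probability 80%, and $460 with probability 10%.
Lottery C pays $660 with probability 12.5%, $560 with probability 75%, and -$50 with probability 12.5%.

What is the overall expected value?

$664.05

EV(A) = 0.7 × 990 + 0.2 × 500 + 0.1 × 230 = 693 + 100 + 23 = 816
EV(B) = 0.1 × 620 + 0.8 × 610 + 0.1 × 460 = 62 + 488 + 46 = 596
EV(C) = 0.125 × 660 + 0.75 × 560 + 0.125 × (-50) = 82.5 + 420 − 6.25 = 496.25
Overall = 0.4 × 816 + 0.4 × 596 + 0.2 × 496.25 = 326.4 + 238.4 + 99.25 = 664.05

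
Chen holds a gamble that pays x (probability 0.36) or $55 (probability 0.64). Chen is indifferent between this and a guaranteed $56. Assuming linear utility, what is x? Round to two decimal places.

0.36·x + 0.64·55 = 56
0.36·x = 56 − 35.2 = 20.8
x = 20.8 / 0.36 = 57.7778

x = $57.78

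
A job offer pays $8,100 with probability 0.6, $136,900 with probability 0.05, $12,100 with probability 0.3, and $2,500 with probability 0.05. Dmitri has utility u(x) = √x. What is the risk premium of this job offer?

$3,796

E[u] = 0.6·√8100 + 0.05·√136900 + 0.3·√12100 + 0.05·√2500 = 0.6·90 + 0.05·370 + 0.3·110 + 0.05·50 = 108
CE = (108)² = 11664
Risk premium = EV − CE = 15460 − 11664 = 3796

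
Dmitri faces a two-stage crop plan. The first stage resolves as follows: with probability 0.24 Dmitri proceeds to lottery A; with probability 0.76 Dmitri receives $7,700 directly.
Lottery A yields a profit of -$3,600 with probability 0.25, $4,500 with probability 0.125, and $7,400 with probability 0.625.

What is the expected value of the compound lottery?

$6,881

EV(A) = 0.25 × (-3600) + 0.125 × 4500 + 0.625 × 7400 = -900 + 562.5 + 4625 = 4287.5
Branch B: 7700 (certain)
Overall = 0.24 × 4287.5 + 0.76 × 7700 = 1029 + 5852 = 6881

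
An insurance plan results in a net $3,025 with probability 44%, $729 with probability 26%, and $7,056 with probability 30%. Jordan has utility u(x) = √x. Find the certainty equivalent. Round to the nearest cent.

E[u] = 0.44·√3025 + 0.26·√729 + 0.3·√7056 = 0.44·55 + 0.26·27 + 0.3·84 = 56.42
CE = (56.42)² = 3183.2164

$3,183.22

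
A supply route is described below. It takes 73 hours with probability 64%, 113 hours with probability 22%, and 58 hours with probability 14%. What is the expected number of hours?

79.7 hours

EV = 0.64 × 73 + 0.22 × 113 + 0.14 × 58 = 46.72 + 24.86 + 8.12 = 79.7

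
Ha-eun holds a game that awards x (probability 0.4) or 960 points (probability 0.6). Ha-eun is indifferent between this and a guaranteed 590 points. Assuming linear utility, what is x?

x = 35 points

0.4·x + 0.6·960 = 590
0.4·x = 590 − 576 = 14
x = 14 / 0.4 = 35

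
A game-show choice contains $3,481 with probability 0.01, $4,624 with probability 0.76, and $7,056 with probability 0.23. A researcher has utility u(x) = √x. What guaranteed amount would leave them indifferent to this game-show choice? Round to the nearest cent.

E[u] = 0.01·√3481 + 0.76·√4624 + 0.23·√7056 = 0.01·59 + 0.76·68 + 0.23·84 = 71.59
CE = (71.59)² = 5125.1281

$5,125.13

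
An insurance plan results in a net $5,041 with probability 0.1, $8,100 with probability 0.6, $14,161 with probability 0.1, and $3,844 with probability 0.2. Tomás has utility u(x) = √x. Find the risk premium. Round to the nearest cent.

$255.84

E[u] = 0.1·√5041 + 0.6·√8100 + 0.1·√14161 + 0.2·√3844 = 0.1·71 + 0.6·90 + 0.1·119 + 0.2·62 = 85.4
CE = (85.4)² = 7293.16
Risk premium = EV − CE = 7549 − 7293.16 = 255.84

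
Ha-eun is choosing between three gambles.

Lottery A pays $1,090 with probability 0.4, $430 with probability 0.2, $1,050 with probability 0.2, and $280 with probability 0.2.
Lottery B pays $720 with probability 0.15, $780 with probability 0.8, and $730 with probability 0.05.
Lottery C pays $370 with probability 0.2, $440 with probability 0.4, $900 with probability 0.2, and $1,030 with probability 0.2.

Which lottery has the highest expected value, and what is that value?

Lottery A = 0.4 × 1090 + 0.2 × 430 + 0.2 × 1050 + 0.2 × 280 = 436 + 86 + 210 + 56 = 788
Lottery B = 0.15 × 720 + 0.8 × 780 + 0.05 × 730 = 108 + 624 + 36.5 = 768.5
Lottery C = 0.2 × 370 + 0.4 × 440 + 0.2 × 900 + 0.2 × 1030 = 74 + 176 + 180 + 206 = 636

Lottery A ($788)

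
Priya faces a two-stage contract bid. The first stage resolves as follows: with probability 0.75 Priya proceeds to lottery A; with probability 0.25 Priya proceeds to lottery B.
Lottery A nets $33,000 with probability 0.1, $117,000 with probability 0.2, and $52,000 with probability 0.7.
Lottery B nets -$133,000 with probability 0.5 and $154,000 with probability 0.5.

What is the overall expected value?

EV(A) = 0.1 × 33000 + 0.2 × 117000 + 0.7 × 52000 = 3300 + 23400 + 36400 = 63100
EV(B) = 0.5 × (-133000) + 0.5 × 154000 = -66500 + 77000 = 10500
Overall = 0.75 × 63100 + 0.25 × 10500 = 47325 + 2625 = 49950

$49,950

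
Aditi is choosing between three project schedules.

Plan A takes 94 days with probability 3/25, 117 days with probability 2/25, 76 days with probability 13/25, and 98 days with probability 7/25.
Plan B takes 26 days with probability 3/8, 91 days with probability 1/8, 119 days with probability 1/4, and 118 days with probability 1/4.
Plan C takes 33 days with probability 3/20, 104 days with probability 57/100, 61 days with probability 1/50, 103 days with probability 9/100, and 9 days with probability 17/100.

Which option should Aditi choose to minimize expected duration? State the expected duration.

Plan C (76.25 days)

Plan A = 3/25 × 94 + 2/25 × 117 + 13/25 × 76 + 7/25 × 98 = 11.28 + 9.36 + 39.52 + 27.44 = 87.6
Plan B = 3/8 × 26 + 1/8 × 91 + 1/4 × 119 + 1/4 × 118 = 9.75 + 11.375 + 29.75 + 29.5 = 80.375
Plan C = 3/20 × 33 + 57/100 × 104 + 1/50 × 61 + 9/100 × 103 + 17/100 × 9 = 4.95 + 59.28 + 1.22 + 9.27 + 1.53 = 76.25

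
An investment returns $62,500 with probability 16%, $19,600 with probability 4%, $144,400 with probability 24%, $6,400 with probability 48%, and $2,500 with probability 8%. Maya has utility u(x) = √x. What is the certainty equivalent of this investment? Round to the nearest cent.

E[u] = 0.16·√62500 + 0.04·√19600 + 0.24·√144400 + 0.48·√6400 + 0.08·√2500 = 0.16·250 + 0.04·140 + 0.24·380 + 0.48·80 + 0.08·50 = 179.2
CE = (179.2)² = 32112.64

$32,112.64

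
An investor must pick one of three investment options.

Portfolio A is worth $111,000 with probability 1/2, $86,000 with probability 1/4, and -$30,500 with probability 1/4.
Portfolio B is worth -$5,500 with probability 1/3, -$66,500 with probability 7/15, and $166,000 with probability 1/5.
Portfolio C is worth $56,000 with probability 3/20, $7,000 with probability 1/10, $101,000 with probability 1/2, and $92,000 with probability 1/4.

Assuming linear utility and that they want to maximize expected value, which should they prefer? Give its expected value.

Portfolio C ($82,600)

Portfolio A = 1/2 × 111000 + 1/4 × 86000 + 1/4 × (-30500) = 55500 + 21500 − 7625 = 69375
Portfolio B = 1/3 × (-5500) + 7/15 × (-66500) + 1/5 × 166000 = -1833.3333 − 31033.3333 + 33200 = 333.3333
Portfolio C = 3/20 × 56000 + 1/10 × 7000 + 1/2 × 101000 + 1/4 × 92000 = 8400 + 700 + 50500 + 23000 = 82600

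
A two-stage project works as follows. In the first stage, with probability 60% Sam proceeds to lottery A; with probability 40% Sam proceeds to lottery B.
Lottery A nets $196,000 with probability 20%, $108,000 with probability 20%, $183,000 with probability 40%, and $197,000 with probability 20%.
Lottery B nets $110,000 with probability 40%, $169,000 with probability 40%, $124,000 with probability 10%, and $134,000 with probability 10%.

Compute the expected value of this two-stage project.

EV(A) = 0.2 × 196000 + 0.2 × 108000 + 0.4 × 183000 + 0.2 × 197000 = 39200 + 21600 + 73200 + 39400 = 173400
EV(B) = 0.4 × 110000 + 0.4 × 169000 + 0.1 × 124000 + 0.1 × 134000 = 44000 + 67600 + 12400 + 13400 = 137400
Overall = 0.6 × 173400 + 0.4 × 137400 = 104040 + 54960 = 159000

$159,000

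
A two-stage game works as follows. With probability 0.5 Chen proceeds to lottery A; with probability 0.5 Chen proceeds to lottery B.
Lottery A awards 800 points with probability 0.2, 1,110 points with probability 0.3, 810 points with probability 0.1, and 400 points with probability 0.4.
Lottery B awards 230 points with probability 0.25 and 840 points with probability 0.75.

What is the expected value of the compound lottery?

EV(A) = 0.2 × 800 + 0.3 × 1110 + 0.1 × 810 + 0.4 × 400 = 160 + 333 + 81 + 160 = 734
EV(B) = 0.25 × 230 + 0.75 × 840 = 57.5 + 630 = 687.5
Overall = 0.5 × 734 + 0.5 × 687.5 = 367 + 343.75 = 710.75

710.75 points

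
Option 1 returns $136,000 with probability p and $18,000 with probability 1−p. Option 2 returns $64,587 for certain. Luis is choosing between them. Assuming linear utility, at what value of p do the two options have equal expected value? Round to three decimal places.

p·136000 + (1−p)·18000 = 64587
118000p + 18000 = 64587
p = (64587 − 18000) / 118000

p = 0.395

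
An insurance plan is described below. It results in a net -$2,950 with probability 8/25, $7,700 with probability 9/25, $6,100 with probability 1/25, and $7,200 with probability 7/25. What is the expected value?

$4,088

EV = 8/25 × (-2950) + 9/25 × 7700 + 1/25 × 6100 + 7/25 × 7200 = -944 + 2772 + 244 + 2016 = 4088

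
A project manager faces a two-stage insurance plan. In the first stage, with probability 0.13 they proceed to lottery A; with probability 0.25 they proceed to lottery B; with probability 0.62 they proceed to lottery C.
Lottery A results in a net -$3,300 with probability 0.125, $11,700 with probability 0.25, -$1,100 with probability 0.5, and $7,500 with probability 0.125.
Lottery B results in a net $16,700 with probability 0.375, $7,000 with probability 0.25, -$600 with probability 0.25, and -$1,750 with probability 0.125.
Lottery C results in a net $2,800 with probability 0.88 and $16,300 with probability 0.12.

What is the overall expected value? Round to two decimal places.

$5,028.34

EV(A) = 0.125 × (-3300) + 0.25 × 11700 + 0.5 × (-1100) + 0.125 × 7500 = -412.5 + 2925 − 550 + 937.5 = 2900
EV(B) = 0.375 × 16700 + 0.25 × 7000 + 0.25 × (-600) + 0.125 × (-1750) = 6262.5 + 1750 − 150 − 218.75 = 7643.75
EV(C) = 0.88 × 2800 + 0.12 × 16300 = 2464 + 1956 = 4420
Overall = 0.13 × 2900 + 0.25 × 7643.75 + 0.62 × 4420 = 377 + 1910.9375 + 2740.4 = 5028.3375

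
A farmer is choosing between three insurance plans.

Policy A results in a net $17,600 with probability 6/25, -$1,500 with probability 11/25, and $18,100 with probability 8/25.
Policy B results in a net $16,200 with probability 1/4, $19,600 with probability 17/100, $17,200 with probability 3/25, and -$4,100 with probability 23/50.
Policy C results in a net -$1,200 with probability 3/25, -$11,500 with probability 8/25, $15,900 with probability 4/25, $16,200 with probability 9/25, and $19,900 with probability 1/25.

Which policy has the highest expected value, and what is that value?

Policy A ($9,356)

Policy A = 6/25 × 17600 + 11/25 × (-1500) + 8/25 × 18100 = 4224 − 660 + 5792 = 9356
Policy B = 1/4 × 16200 + 17/100 × 19600 + 3/25 × 17200 + 23/50 × (-4100) = 4050 + 3332 + 2064 − 1886 = 7560
Policy C = 3/25 × (-1200) + 8/25 × (-11500) + 4/25 × 15900 + 9/25 × 16200 + 1/25 × 19900 = -144 − 3680 + 2544 + 5832 + 796 = 5348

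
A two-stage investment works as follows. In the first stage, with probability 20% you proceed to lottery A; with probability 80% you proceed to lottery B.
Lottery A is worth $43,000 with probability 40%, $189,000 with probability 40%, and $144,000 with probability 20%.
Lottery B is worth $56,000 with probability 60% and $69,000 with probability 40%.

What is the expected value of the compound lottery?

EV(A) = 0.4 × 43000 + 0.4 × 189000 + 0.2 × 144000 = 17200 + 75600 + 28800 = 121600
EV(B) = 0.6 × 56000 + 0.4 × 69000 = 33600 + 27600 = 61200
Overall = 0.2 × 121600 + 0.8 × 61200 = 24320 + 48960 = 73280

$73,280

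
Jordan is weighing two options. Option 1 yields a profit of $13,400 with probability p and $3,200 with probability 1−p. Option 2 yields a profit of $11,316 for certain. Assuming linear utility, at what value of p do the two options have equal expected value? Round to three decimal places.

p = 0.796

p·13400 + (1−p)·3200 = 11316
10200p + 3200 = 11316
p = (11316 − 3200) / 10200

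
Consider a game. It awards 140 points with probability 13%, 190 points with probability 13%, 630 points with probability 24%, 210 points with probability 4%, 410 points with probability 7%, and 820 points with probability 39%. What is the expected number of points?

EV = 0.13 × 140 + 0.13 × 190 + 0.24 × 630 + 0.04 × 210 + 0.07 × 410 + 0.39 × 820 = 18.2 + 24.7 + 151.2 + 8.4 + 28.7 + 319.8 = 551

551 points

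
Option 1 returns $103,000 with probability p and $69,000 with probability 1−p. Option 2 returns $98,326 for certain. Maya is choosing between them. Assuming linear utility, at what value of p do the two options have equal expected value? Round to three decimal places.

p = 0.863

p·103000 + (1−p)·69000 = 98326
34000p + 69000 = 98326
p = (98326 − 69000) / 34000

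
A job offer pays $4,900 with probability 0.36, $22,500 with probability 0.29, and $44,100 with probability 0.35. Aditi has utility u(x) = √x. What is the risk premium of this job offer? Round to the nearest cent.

$3,503.16

E[u] = 0.36·√4900 + 0.29·√22500 + 0.35·√44100 = 0.36·70 + 0.29·150 + 0.35·210 = 142.2
CE = (142.2)² = 20220.84
Risk premium = EV − CE = 23724 − 20220.84 = 3503.16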